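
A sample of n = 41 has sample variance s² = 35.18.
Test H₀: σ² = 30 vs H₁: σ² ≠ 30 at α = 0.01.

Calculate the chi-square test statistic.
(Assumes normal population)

df = n - 1 = 40
χ² = (n-1)s²/σ₀² = 40×35.18/30 = 46.9067
Critical values: χ²_{0.995,40} = 20.707, χ²_{0.005,40} = 66.766
Rejection region: χ² < 20.707 or χ² > 66.766
Decision: fail to reject H₀

Answer: χ² = 46.9067, fail to reject H₀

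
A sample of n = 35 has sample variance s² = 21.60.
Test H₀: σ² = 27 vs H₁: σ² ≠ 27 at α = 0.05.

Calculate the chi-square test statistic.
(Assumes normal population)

df = n - 1 = 34
χ² = (n-1)s²/σ₀² = 34×21.60/27 = 27.2000
Critical values: χ²_{0.975,34} = 19.806, χ²_{0.025,34} = 51.966
Rejection region: χ² < 19.806 or χ² > 51.966
Decision: fail to reject H₀

Answer: χ² = 27.2000, fail to reject H₀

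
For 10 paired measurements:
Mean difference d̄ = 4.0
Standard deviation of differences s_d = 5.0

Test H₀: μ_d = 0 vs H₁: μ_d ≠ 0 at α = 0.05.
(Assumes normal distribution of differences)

df = n - 1 = 9
SE = s_d/√n = 5.0/√10 = 1.5811
t = d̄/SE = 4.0/1.5811 = 2.5299
Critical value: t_{0.025,9} = ±2.262
p-value ≈ 0.0322
Decision: reject H₀

Answer: t = 2.5299, reject H₀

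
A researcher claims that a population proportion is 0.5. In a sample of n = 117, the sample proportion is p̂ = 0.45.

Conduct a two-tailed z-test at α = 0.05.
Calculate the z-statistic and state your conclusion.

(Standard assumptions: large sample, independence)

Answer: z = -1.0817, fail to reject H₀

Derivation:
H₀: p = 0.5, H₁: p ≠ 0.5
Standard error: SE = √(p₀(1-p₀)/n) = √(0.5×0.5/117) = 0.046225
z-statistic: z = (p̂ - p₀)/SE = (0.45 - 0.5)/0.046225 = -1.0817
Critical value: z_0.025 = ±1.960
p-value = 0.2794
Decision: fail to reject H₀ at α = 0.05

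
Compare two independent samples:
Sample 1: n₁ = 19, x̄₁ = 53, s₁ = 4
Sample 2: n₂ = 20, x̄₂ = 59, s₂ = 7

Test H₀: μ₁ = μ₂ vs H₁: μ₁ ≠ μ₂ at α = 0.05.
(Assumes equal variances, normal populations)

Pooled variance: s²_p = [18×4² + 19×7²]/(37) = 32.9459
s_p = 5.7399
SE = s_p×√(1/n₁ + 1/n₂) = 5.7399×√(1/19 + 1/20) = 1.8388
t = (x̄₁ - x̄₂)/SE = (53 - 59)/1.8388 = -3.2630
df = 37, t-critical = ±2.026
Decision: reject H₀

Answer: t = -3.2630, reject H₀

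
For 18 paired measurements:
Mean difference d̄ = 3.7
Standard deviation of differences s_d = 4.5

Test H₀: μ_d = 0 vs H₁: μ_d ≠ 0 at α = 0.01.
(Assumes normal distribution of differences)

df = n - 1 = 17
SE = s_d/√n = 4.5/√18 = 1.0607
t = d̄/SE = 3.7/1.0607 = 3.4883
Critical value: t_{0.005,17} = ±2.898
p-value ≈ 0.0028
Decision: reject H₀

Answer: t = 3.4883, reject H₀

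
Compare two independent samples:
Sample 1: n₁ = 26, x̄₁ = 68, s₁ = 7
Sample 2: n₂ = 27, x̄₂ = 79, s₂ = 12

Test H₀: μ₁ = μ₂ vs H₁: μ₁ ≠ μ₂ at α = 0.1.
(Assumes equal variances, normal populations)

Answer: t = -4.0557, reject H₀

Derivation:
Pooled variance: s²_p = [25×7² + 26×12²]/(51) = 97.4314
s_p = 9.8707
SE = s_p×√(1/n₁ + 1/n₂) = 9.8707×√(1/26 + 1/27) = 2.7122
t = (x̄₁ - x̄₂)/SE = (68 - 79)/2.7122 = -4.0557
df = 51, t-critical = ±1.675
Decision: reject H₀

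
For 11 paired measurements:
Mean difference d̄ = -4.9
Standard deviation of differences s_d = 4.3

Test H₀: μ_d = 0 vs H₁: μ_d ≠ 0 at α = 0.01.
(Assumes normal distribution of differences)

Answer: t = -3.7794, reject H₀

Derivation:
df = n - 1 = 10
SE = s_d/√n = 4.3/√11 = 1.2965
t = d̄/SE = -4.9/1.2965 = -3.7794
Critical value: t_{0.005,10} = ±3.169
p-value ≈ 0.0036
Decision: reject H₀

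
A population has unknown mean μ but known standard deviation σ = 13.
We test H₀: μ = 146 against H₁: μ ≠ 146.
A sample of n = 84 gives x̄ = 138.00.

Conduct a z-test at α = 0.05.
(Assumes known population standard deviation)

Standard error: SE = σ/√n = 13/√84 = 1.4184
z-statistic: z = (x̄ - μ₀)/SE = (138.00 - 146)/1.4184 = -5.6402
Critical value: ±1.960
p-value < 0.0001
Decision: reject H₀

Answer: z = -5.6402, reject H₀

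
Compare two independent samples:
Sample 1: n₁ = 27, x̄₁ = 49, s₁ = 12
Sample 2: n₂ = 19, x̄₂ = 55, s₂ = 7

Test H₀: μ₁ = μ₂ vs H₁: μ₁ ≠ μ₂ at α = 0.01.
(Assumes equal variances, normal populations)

Answer: t = -1.9541, fail to reject H₀

Derivation:
Pooled variance: s²_p = [26×12² + 18×7²]/(44) = 105.1364
s_p = 10.2536
SE = s_p×√(1/n₁ + 1/n₂) = 10.2536×√(1/27 + 1/19) = 3.0704
t = (x̄₁ - x̄₂)/SE = (49 - 55)/3.0704 = -1.9541
df = 44, t-critical = ±2.692
Decision: fail to reject H₀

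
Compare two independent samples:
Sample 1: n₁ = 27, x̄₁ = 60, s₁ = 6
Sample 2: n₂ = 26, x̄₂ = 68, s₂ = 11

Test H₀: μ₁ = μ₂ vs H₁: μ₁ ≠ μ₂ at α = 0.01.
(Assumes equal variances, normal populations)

Answer: t = -3.3037, reject H₀

Derivation:
Pooled variance: s²_p = [26×6² + 25×11²]/(51) = 77.6667
s_p = 8.8129
SE = s_p×√(1/n₁ + 1/n₂) = 8.8129×√(1/27 + 1/26) = 2.4215
t = (x̄₁ - x̄₂)/SE = (60 - 68)/2.4215 = -3.3037
df = 51, t-critical = ±2.676
Decision: reject H₀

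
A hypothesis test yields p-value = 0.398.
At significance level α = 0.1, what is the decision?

Answer: fail to reject H₀

Derivation:
Compare p-value to α:
0.398 ≥ 0.1
Decision: fail to reject H₀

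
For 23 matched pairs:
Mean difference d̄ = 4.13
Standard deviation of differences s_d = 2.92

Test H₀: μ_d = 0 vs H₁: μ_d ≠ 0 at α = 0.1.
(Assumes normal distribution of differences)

df = n - 1 = 22
SE = s_d/√n = 2.92/√23 = 0.6089
t = d̄/SE = 4.13/0.6089 = 6.7827
Critical value: t_{0.05,22} = ±1.717
p-value < 0.0001
Decision: reject H₀

Answer: t = 6.7827, reject H₀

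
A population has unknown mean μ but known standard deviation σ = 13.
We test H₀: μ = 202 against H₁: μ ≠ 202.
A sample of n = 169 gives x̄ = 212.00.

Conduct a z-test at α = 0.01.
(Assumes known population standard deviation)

Standard error: SE = σ/√n = 13/√169 = 1.0000
z-statistic: z = (x̄ - μ₀)/SE = (212.00 - 202)/1.0000 = 10.0000
Critical value: ±2.576
p-value < 0.0001
Decision: reject H₀

Answer: z = 10.0000, reject H₀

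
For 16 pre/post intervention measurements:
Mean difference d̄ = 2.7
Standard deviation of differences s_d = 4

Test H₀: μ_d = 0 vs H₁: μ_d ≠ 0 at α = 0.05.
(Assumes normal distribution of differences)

df = n - 1 = 15
SE = s_d/√n = 4/√16 = 1.0000
t = d̄/SE = 2.7/1.0000 = 2.7000
Critical value: t_{0.025,15} = ±2.131
p-value ≈ 0.0165
Decision: reject H₀

Answer: t = 2.7000, reject H₀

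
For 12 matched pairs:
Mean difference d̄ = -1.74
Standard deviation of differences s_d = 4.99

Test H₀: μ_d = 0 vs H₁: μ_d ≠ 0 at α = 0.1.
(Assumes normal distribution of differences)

Answer: t = -1.2079, fail to reject H₀

Derivation:
df = n - 1 = 11
SE = s_d/√n = 4.99/√12 = 1.4405
t = d̄/SE = -1.74/1.4405 = -1.2079
Critical value: t_{0.05,11} = ±1.796
p-value ≈ 0.2524
Decision: fail to reject H₀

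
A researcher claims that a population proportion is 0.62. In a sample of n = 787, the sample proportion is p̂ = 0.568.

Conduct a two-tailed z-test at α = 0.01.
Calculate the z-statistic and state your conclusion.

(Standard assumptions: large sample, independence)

H₀: p = 0.62, H₁: p ≠ 0.62
Standard error: SE = √(p₀(1-p₀)/n) = √(0.62×0.38/787) = 0.017302
z-statistic: z = (p̂ - p₀)/SE = (0.568 - 0.62)/0.017302 = -3.0054
Critical value: z_0.005 = ±2.576
p-value = 0.0027
Decision: reject H₀ at α = 0.01

Answer: z = -3.0054, reject H₀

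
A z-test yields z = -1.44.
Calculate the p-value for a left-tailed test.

Answer: p-value ≈ 0.0749

Derivation:
For z = -1.44:
p = P(Z < -1.44) = Φ(-1.44) = 0.0749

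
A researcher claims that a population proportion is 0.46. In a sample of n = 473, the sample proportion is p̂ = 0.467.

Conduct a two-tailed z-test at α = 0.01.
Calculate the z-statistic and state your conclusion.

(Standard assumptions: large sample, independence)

H₀: p = 0.46, H₁: p ≠ 0.46
Standard error: SE = √(p₀(1-p₀)/n) = √(0.46×0.54/473) = 0.022916
z-statistic: z = (p̂ - p₀)/SE = (0.467 - 0.46)/0.022916 = 0.3055
Critical value: z_0.005 = ±2.576
p-value = 0.7600
Decision: fail to reject H₀ at α = 0.01

Answer: z = 0.3055, fail to reject H₀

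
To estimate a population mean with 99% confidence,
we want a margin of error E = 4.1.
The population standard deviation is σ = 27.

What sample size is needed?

z_0.005 = 2.576
n = (z×σ/E)² = (2.576×27/4.1)²
n = 287.7740
Round up: n = 288

Answer: n = 288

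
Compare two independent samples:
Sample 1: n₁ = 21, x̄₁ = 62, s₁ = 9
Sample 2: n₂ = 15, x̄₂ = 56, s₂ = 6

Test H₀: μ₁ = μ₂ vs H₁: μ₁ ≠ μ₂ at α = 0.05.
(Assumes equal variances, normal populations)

Answer: t = 2.2455, reject H₀

Derivation:
Pooled variance: s²_p = [20×9² + 14×6²]/(34) = 62.4706
s_p = 7.9038
SE = s_p×√(1/n₁ + 1/n₂) = 7.9038×√(1/21 + 1/15) = 2.6720
t = (x̄₁ - x̄₂)/SE = (62 - 56)/2.6720 = 2.2455
df = 34, t-critical = ±2.032
Decision: reject H₀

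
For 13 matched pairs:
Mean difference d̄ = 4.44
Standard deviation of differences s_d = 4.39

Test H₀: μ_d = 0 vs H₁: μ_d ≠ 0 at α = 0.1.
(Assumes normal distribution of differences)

Answer: t = 3.6465, reject H₀

Derivation:
df = n - 1 = 12
SE = s_d/√n = 4.39/√13 = 1.2176
t = d̄/SE = 4.44/1.2176 = 3.6465
Critical value: t_{0.05,12} = ±1.782
p-value ≈ 0.0033
Decision: reject H₀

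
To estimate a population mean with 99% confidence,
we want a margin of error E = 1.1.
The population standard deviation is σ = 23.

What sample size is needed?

Answer: n = 2902

Derivation:
z_0.005 = 2.576
n = (z×σ/E)² = (2.576×23/1.1)²
n = 2901.0955
Round up: n = 2902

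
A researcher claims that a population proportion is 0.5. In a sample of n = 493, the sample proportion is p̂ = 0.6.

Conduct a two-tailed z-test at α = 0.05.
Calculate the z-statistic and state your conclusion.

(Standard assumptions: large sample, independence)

Answer: z = 4.4407, reject H₀

Derivation:
H₀: p = 0.5, H₁: p ≠ 0.5
Standard error: SE = √(p₀(1-p₀)/n) = √(0.5×0.5/493) = 0.022519
z-statistic: z = (p̂ - p₀)/SE = (0.6 - 0.5)/0.022519 = 4.4407
Critical value: z_0.025 = ±1.960
p-value < 0.0001
Decision: reject H₀ at α = 0.05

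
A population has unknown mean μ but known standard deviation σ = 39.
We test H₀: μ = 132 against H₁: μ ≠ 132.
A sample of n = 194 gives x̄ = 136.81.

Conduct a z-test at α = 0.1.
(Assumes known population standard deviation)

Answer: z = 1.7179, reject H₀

Derivation:
Standard error: SE = σ/√n = 39/√194 = 2.8000
z-statistic: z = (x̄ - μ₀)/SE = (136.81 - 132)/2.8000 = 1.7179
Critical value: ±1.645
p-value = 0.0858
Decision: reject H₀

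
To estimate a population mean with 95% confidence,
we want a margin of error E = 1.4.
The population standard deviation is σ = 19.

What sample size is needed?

z_0.025 = 1.960
n = (z×σ/E)² = (1.960×19/1.4)²
n = 707.5600
Round up: n = 708

Answer: n = 708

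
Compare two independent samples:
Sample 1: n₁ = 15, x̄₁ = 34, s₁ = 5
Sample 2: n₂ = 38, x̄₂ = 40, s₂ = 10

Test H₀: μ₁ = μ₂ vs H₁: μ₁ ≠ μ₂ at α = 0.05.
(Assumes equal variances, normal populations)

Answer: t = -2.2081, reject H₀

Derivation:
Pooled variance: s²_p = [14×5² + 37×10²]/(51) = 79.4118
s_p = 8.9113
SE = s_p×√(1/n₁ + 1/n₂) = 8.9113×√(1/15 + 1/38) = 2.7173
t = (x̄₁ - x̄₂)/SE = (34 - 40)/2.7173 = -2.2081
df = 51, t-critical = ±2.008
Decision: reject H₀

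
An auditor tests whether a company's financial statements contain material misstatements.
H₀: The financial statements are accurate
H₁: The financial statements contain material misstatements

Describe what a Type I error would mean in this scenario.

Type I error: rejecting H₀ when it is actually true (false positive).
Type II error: failing to reject H₀ when H₁ is actually true (false negative).

Answer: Concluding the statements are misstated when they are actually accurate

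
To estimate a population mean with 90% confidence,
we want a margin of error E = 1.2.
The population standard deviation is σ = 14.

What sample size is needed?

Answer: n = 369

Derivation:
z_0.05 = 1.645
n = (z×σ/E)² = (1.645×14/1.2)²
n = 368.3201
Round up: n = 369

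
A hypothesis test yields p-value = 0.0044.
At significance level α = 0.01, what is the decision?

Compare p-value to α:
0.0044 < 0.01
Decision: reject H₀

Answer: reject H₀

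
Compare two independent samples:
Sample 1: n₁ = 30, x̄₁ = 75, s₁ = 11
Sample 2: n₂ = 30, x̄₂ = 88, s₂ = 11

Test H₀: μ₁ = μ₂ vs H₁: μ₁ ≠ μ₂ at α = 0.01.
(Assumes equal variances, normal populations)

Pooled variance: s²_p = [29×11² + 29×11²]/(58) = 121.0000
s_p = 11.0000
SE = s_p×√(1/n₁ + 1/n₂) = 11.0000×√(1/30 + 1/30) = 2.8402
t = (x̄₁ - x̄₂)/SE = (75 - 88)/2.8402 = -4.5771
df = 58, t-critical = ±2.663
Decision: reject H₀

Answer: t = -4.5771, reject H₀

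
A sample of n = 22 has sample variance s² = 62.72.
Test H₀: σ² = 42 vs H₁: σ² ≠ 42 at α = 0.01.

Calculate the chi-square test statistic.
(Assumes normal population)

Answer: χ² = 31.3600, fail to reject H₀

Derivation:
df = n - 1 = 21
χ² = (n-1)s²/σ₀² = 21×62.72/42 = 31.3600
Critical values: χ²_{0.995,21} = 8.034, χ²_{0.005,21} = 41.401
Rejection region: χ² < 8.034 or χ² > 41.401
Decision: fail to reject H₀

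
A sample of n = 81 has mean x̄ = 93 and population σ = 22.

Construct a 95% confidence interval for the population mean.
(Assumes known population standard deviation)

Confidence level: 95%, α = 0.05
z_0.025 = 1.960
SE = σ/√n = 22/√81 = 2.4444
Margin of error = 1.960 × 2.4444 = 4.7910
CI: x̄ ± margin = 93 ± 4.7910
CI: (88.2090, 97.7910)

Answer: (88.2090, 97.7910)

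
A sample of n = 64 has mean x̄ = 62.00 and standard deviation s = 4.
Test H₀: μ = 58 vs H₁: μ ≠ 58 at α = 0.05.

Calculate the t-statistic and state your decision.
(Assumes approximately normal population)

df = n - 1 = 63
SE = s/√n = 4/√64 = 0.5000
t = (x̄ - μ₀)/SE = (62.00 - 58)/0.5000 = 8.0000
Critical value: t_{0.025,63} = ±1.998
p-value < 0.0001
Decision: reject H₀

Answer: t = 8.0000, reject H₀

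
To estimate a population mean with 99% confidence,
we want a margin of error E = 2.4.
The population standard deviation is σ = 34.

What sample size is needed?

z_0.005 = 2.576
n = (z×σ/E)² = (2.576×34/2.4)²
n = 1331.7634
Round up: n = 1332

Answer: n = 1332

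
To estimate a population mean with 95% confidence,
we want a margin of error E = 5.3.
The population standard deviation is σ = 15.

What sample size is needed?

z_0.025 = 1.960
n = (z×σ/E)² = (1.960×15/5.3)²
n = 30.7711
Round up: n = 31

Answer: n = 31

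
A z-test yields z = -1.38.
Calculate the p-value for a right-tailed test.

Answer: p-value ≈ 0.9162

Derivation:
For z = -1.38:
p = P(Z > -1.38) = 1 - Φ(-1.38) = 0.9162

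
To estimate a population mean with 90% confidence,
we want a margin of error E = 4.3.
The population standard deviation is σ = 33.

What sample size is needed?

z_0.05 = 1.645
n = (z×σ/E)² = (1.645×33/4.3)²
n = 159.3759
Round up: n = 160

Answer: n = 160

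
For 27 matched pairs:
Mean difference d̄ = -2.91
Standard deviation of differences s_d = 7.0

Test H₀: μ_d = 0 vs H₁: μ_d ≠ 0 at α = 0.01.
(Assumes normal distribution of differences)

df = n - 1 = 26
SE = s_d/√n = 7.0/√27 = 1.3472
t = d̄/SE = -2.91/1.3472 = -2.1600
Critical value: t_{0.005,26} = ±2.779
p-value ≈ 0.0402
Decision: fail to reject H₀

Answer: t = -2.1600, fail to reject H₀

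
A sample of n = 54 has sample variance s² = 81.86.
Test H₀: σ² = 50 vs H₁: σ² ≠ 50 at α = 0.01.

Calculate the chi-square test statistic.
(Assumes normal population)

df = n - 1 = 53
χ² = (n-1)s²/σ₀² = 53×81.86/50 = 86.7716
Critical values: χ²_{0.995,53} = 30.230, χ²_{0.005,53} = 83.253
Rejection region: χ² < 30.230 or χ² > 83.253
Decision: reject H₀

Answer: χ² = 86.7716, reject H₀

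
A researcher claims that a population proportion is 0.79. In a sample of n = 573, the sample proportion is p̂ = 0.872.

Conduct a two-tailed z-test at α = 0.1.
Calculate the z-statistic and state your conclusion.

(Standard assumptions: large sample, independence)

Answer: z = 4.8190, reject H₀

Derivation:
H₀: p = 0.79, H₁: p ≠ 0.79
Standard error: SE = √(p₀(1-p₀)/n) = √(0.79×0.21/573) = 0.017016
z-statistic: z = (p̂ - p₀)/SE = (0.872 - 0.79)/0.017016 = 4.8190
Critical value: z_0.05 = ±1.645
p-value < 0.0001
Decision: reject H₀ at α = 0.1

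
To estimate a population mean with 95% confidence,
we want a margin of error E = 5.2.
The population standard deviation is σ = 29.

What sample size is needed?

Answer: n = 120

Derivation:
z_0.025 = 1.960
n = (z×σ/E)² = (1.960×29/5.2)²
n = 119.4817
Round up: n = 120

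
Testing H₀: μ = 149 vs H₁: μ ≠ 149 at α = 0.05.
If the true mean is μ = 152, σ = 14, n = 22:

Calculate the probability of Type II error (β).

Answer: β ≈ 0.8287

Derivation:
SE = σ/√n = 14/√22 = 2.9848
Critical values: μ₀ ± z_0.025×SE = 149 ± 1.960×2.9848
Acceptance region: (143.1498, 154.8502)
Under H₁ (μ = 152): z_high = (154.8502 - 152)/2.9848 = 0.9549, z_low = (143.1498 - 152)/2.9848 = -2.9651
β = P(not reject | H₁) = Φ(0.9549) - Φ(-2.9651) ≈ 0.8287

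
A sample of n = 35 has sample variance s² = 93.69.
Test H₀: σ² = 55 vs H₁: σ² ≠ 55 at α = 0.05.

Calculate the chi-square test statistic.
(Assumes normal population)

df = n - 1 = 34
χ² = (n-1)s²/σ₀² = 34×93.69/55 = 57.9175
Critical values: χ²_{0.975,34} = 19.806, χ²_{0.025,34} = 51.966
Rejection region: χ² < 19.806 or χ² > 51.966
Decision: reject H₀

Answer: χ² = 57.9175, reject H₀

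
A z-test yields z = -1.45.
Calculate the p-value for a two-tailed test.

For z = -1.45:
p = 2×P(Z > |-1.45|) = 2×(1 - Φ(1.45)) = 0.1471

Answer: p-value ≈ 0.1471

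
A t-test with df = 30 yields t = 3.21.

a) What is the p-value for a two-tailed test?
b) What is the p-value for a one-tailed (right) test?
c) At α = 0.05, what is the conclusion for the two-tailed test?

Using t-distribution with df = 30:
a) Two-tailed: p = 2×P(T > 3.21) = 0.0032
b) One-tailed: p = P(T > 3.21) = 0.0016
c) 0.0032 < 0.05, reject H₀

Answer: a) 0.0032, b) 0.0016, c) reject H₀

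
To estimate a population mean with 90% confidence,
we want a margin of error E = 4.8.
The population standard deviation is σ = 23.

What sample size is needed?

Answer: n = 63

Derivation:
z_0.05 = 1.645
n = (z×σ/E)² = (1.645×23/4.8)²
n = 62.1305
Round up: n = 63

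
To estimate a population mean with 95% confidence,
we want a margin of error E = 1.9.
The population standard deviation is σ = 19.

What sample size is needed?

Answer: n = 385

Derivation:
z_0.025 = 1.960
n = (z×σ/E)² = (1.960×19/1.9)²
n = 384.1600
Round up: n = 385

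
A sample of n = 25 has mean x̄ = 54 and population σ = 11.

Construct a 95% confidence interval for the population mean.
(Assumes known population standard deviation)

Confidence level: 95%, α = 0.05
z_0.025 = 1.960
SE = σ/√n = 11/√25 = 2.2000
Margin of error = 1.960 × 2.2000 = 4.3120
CI: x̄ ± margin = 54 ± 4.3120
CI: (49.6880, 58.3120)

Answer: (49.6880, 58.3120)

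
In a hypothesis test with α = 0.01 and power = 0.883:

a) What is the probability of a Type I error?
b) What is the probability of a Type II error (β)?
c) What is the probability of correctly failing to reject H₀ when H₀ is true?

Answer: a) 0.01, b) 0.117, c) 0.99

Derivation:
a) Type I error probability = α = 0.01
b) Power = P(reject H₀ | H₁ true) = 1 - β = 0.883, so Type II error probability = β = 1 - Power = 0.117
c) P(fail to reject H₀ | H₀ true) = 1 - α = 0.99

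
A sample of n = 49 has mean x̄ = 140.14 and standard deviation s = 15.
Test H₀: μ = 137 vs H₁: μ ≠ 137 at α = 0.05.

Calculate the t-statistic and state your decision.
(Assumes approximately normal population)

df = n - 1 = 48
SE = s/√n = 15/√49 = 2.1429
t = (x̄ - μ₀)/SE = (140.14 - 137)/2.1429 = 1.4653
Critical value: t_{0.025,48} = ±2.011
p-value ≈ 0.1494
Decision: fail to reject H₀

Answer: t = 1.4653, fail to reject H₀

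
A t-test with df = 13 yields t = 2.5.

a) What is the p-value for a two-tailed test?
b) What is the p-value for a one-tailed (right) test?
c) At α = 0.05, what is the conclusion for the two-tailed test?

Using t-distribution with df = 13:
a) Two-tailed: p = 2×P(T > 2.5) = 0.0266
b) One-tailed: p = P(T > 2.5) = 0.0133
c) 0.0266 < 0.05, reject H₀

Answer: a) 0.0266, b) 0.0133, c) reject H₀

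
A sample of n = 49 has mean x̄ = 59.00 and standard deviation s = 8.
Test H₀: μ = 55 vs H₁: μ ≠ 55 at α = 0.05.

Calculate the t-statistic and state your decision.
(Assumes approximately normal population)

Answer: t = 3.4999, reject H₀

Derivation:
df = n - 1 = 48
SE = s/√n = 8/√49 = 1.1429
t = (x̄ - μ₀)/SE = (59.00 - 55)/1.1429 = 3.4999
Critical value: t_{0.025,48} = ±2.011
p-value ≈ 0.0010
Decision: reject H₀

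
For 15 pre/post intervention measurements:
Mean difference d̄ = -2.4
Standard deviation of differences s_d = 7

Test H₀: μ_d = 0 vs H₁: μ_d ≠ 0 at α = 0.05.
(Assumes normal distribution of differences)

Answer: t = -1.3279, fail to reject H₀

Derivation:
df = n - 1 = 14
SE = s_d/√n = 7/√15 = 1.8074
t = d̄/SE = -2.4/1.8074 = -1.3279
Critical value: t_{0.025,14} = ±2.145
p-value ≈ 0.2055
Decision: fail to reject H₀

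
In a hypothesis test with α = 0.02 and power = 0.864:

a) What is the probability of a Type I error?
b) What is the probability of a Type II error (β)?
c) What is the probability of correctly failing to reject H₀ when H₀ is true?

a) Type I error probability = α = 0.02
b) Power = P(reject H₀ | H₁ true) = 1 - β = 0.864, so Type II error probability = β = 1 - Power = 0.136
c) P(fail to reject H₀ | H₀ true) = 1 - α = 0.98

Answer: a) 0.02, b) 0.136, c) 0.98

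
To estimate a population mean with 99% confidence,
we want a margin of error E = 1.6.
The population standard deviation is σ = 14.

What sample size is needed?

z_0.005 = 2.576
n = (z×σ/E)² = (2.576×14/1.6)²
n = 508.0516
Round up: n = 509

Answer: n = 509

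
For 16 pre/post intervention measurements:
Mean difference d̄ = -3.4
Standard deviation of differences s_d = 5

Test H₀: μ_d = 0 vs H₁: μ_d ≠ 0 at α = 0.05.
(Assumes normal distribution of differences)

Answer: t = -2.7200, reject H₀

Derivation:
df = n - 1 = 15
SE = s_d/√n = 5/√16 = 1.2500
t = d̄/SE = -3.4/1.2500 = -2.7200
Critical value: t_{0.025,15} = ±2.131
p-value ≈ 0.0158
Decision: reject H₀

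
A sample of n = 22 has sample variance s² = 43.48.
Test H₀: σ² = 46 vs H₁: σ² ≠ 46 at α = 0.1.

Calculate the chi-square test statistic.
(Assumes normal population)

df = n - 1 = 21
χ² = (n-1)s²/σ₀² = 21×43.48/46 = 19.8496
Critical values: χ²_{0.95,21} = 11.591, χ²_{0.05,21} = 32.671
Rejection region: χ² < 11.591 or χ² > 32.671
Decision: fail to reject H₀

Answer: χ² = 19.8496, fail to reject H₀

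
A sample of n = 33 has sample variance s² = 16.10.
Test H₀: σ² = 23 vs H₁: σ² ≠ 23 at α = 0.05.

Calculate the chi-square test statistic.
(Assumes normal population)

df = n - 1 = 32
χ² = (n-1)s²/σ₀² = 32×16.10/23 = 22.4000
Critical values: χ²_{0.975,32} = 18.291, χ²_{0.025,32} = 49.480
Rejection region: χ² < 18.291 or χ² > 49.480
Decision: fail to reject H₀

Answer: χ² = 22.4000, fail to reject H₀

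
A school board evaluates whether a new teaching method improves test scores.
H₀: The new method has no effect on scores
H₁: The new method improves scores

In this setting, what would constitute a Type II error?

Type I error (α): Rejecting H₀ when H₀ is true
Type II error (β): Failing to reject H₀ when H₁ is true

Answer: Failing to adopt an effective teaching method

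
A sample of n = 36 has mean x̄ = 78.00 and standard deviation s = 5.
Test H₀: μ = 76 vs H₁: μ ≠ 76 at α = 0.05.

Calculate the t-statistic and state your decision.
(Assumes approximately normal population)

df = n - 1 = 35
SE = s/√n = 5/√36 = 0.8333
t = (x̄ - μ₀)/SE = (78.00 - 76)/0.8333 = 2.4001
Critical value: t_{0.025,35} = ±2.030
p-value ≈ 0.0218
Decision: reject H₀

Answer: t = 2.4001, reject H₀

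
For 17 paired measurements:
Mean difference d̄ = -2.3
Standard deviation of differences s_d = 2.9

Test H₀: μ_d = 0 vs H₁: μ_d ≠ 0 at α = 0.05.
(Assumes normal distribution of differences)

Answer: t = -3.2698, reject H₀

Derivation:
df = n - 1 = 16
SE = s_d/√n = 2.9/√17 = 0.7034
t = d̄/SE = -2.3/0.7034 = -3.2698
Critical value: t_{0.025,16} = ±2.120
p-value ≈ 0.0048
Decision: reject H₀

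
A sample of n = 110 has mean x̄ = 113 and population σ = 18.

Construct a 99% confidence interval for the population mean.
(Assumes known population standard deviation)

Confidence level: 99%, α = 0.01
z_0.005 = 2.576
SE = σ/√n = 18/√110 = 1.7162
Margin of error = 2.576 × 1.7162 = 4.4209
CI: x̄ ± margin = 113 ± 4.4209
CI: (108.5791, 117.4209)

Answer: (108.5791, 117.4209)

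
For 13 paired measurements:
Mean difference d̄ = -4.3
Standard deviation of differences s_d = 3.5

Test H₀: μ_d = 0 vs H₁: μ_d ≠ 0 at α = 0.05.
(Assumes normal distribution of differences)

df = n - 1 = 12
SE = s_d/√n = 3.5/√13 = 0.9707
t = d̄/SE = -4.3/0.9707 = -4.4298
Critical value: t_{0.025,12} = ±2.179
p-value ≈ 0.0008
Decision: reject H₀

Answer: t = -4.4298, reject H₀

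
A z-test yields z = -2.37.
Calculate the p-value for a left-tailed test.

Answer: p-value ≈ 0.0089

Derivation:
For z = -2.37:
p = P(Z < -2.37) = Φ(-2.37) = 0.0089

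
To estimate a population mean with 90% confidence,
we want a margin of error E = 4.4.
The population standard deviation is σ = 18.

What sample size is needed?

z_0.05 = 1.645
n = (z×σ/E)² = (1.645×18/4.4)²
n = 45.2868
Round up: n = 46

Answer: n = 46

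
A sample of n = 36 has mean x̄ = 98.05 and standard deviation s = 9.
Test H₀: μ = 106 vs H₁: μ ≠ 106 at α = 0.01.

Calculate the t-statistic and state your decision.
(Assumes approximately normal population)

Answer: t = -5.3000, reject H₀

Derivation:
df = n - 1 = 35
SE = s/√n = 9/√36 = 1.5000
t = (x̄ - μ₀)/SE = (98.05 - 106)/1.5000 = -5.3000
Critical value: t_{0.005,35} = ±2.724
p-value < 0.0001
Decision: reject H₀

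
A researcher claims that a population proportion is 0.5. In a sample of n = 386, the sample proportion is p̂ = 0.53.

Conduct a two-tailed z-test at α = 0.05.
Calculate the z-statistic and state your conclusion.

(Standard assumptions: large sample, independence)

Answer: z = 1.1788, fail to reject H₀

Derivation:
H₀: p = 0.5, H₁: p ≠ 0.5
Standard error: SE = √(p₀(1-p₀)/n) = √(0.5×0.5/386) = 0.025449
z-statistic: z = (p̂ - p₀)/SE = (0.53 - 0.5)/0.025449 = 1.1788
Critical value: z_0.025 = ±1.960
p-value = 0.2385
Decision: fail to reject H₀ at α = 0.05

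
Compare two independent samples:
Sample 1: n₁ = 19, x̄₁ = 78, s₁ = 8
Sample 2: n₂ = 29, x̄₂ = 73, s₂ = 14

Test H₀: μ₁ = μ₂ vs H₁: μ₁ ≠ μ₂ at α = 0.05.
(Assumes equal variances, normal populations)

Pooled variance: s²_p = [18×8² + 28×14²]/(46) = 144.3478
s_p = 12.0145
SE = s_p×√(1/n₁ + 1/n₂) = 12.0145×√(1/19 + 1/29) = 3.5461
t = (x̄₁ - x̄₂)/SE = (78 - 73)/3.5461 = 1.4100
df = 46, t-critical = ±2.013
Decision: fail to reject H₀

Answer: t = 1.4100, fail to reject H₀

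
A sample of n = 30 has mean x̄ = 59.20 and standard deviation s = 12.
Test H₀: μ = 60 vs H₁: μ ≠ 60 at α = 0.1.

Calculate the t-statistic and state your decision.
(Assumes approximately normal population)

df = n - 1 = 29
SE = s/√n = 12/√30 = 2.1909
t = (x̄ - μ₀)/SE = (59.20 - 60)/2.1909 = -0.3651
Critical value: t_{0.05,29} = ±1.699
p-value ≈ 0.7177
Decision: fail to reject H₀

Answer: t = -0.3651, fail to reject H₀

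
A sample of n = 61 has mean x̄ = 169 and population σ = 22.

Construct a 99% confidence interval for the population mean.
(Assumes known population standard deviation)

Confidence level: 99%, α = 0.01
z_0.005 = 2.576
SE = σ/√n = 22/√61 = 2.8168
Margin of error = 2.576 × 2.8168 = 7.2561
CI: x̄ ± margin = 169 ± 7.2561
CI: (161.7439, 176.2561)

Answer: (161.7439, 176.2561)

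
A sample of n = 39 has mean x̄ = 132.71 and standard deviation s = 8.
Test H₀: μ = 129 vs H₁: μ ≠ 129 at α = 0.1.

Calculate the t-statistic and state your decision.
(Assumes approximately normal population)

Answer: t = 2.8962, reject H₀

Derivation:
df = n - 1 = 38
SE = s/√n = 8/√39 = 1.2810
t = (x̄ - μ₀)/SE = (132.71 - 129)/1.2810 = 2.8962
Critical value: t_{0.05,38} = ±1.686
p-value ≈ 0.0062
Decision: reject H₀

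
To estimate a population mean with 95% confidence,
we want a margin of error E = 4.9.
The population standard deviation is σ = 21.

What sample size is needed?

z_0.025 = 1.960
n = (z×σ/E)² = (1.960×21/4.9)²
n = 70.5600
Round up: n = 71

Answer: n = 71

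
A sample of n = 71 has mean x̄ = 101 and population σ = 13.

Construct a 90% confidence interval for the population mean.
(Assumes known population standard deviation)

Confidence level: 90%, α = 0.1
z_0.05 = 1.645
SE = σ/√n = 13/√71 = 1.5428
Margin of error = 1.645 × 1.5428 = 2.5379
CI: x̄ ± margin = 101 ± 2.5379
CI: (98.4621, 103.5379)

Answer: (98.4621, 103.5379)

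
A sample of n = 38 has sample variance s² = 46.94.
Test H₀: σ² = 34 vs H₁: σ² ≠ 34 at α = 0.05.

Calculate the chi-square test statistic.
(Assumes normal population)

df = n - 1 = 37
χ² = (n-1)s²/σ₀² = 37×46.94/34 = 51.0818
Critical values: χ²_{0.975,37} = 22.106, χ²_{0.025,37} = 55.668
Rejection region: χ² < 22.106 or χ² > 55.668
Decision: fail to reject H₀

Answer: χ² = 51.0818, fail to reject H₀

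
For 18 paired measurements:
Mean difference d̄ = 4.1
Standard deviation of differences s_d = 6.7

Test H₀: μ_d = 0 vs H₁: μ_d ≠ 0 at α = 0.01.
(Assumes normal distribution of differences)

df = n - 1 = 17
SE = s_d/√n = 6.7/√18 = 1.5792
t = d̄/SE = 4.1/1.5792 = 2.5963
Critical value: t_{0.005,17} = ±2.898
p-value ≈ 0.0188
Decision: fail to reject H₀

Answer: t = 2.5963, fail to reject H₀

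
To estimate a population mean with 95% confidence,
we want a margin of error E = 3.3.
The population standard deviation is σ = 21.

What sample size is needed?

Answer: n = 156

Derivation:
z_0.025 = 1.960
n = (z×σ/E)² = (1.960×21/3.3)²
n = 155.5689
Round up: n = 156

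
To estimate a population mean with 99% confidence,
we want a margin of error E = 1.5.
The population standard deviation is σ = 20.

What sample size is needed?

Answer: n = 1180

Derivation:
z_0.005 = 2.576
n = (z×σ/E)² = (2.576×20/1.5)²
n = 1179.6935
Round up: n = 1180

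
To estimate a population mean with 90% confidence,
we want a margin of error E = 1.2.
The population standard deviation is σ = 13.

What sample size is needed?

z_0.05 = 1.645
n = (z×σ/E)² = (1.645×13/1.2)²
n = 317.5821
Round up: n = 318

Answer: n = 318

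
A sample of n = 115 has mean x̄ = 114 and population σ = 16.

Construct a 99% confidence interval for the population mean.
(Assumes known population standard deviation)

Confidence level: 99%, α = 0.01
z_0.005 = 2.576
SE = σ/√n = 16/√115 = 1.4920
Margin of error = 2.576 × 1.4920 = 3.8434
CI: x̄ ± margin = 114 ± 3.8434
CI: (110.1566, 117.8434)

Answer: (110.1566, 117.8434)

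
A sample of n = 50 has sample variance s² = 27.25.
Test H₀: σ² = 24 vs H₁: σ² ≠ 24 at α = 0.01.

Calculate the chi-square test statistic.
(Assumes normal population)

Answer: χ² = 55.6354, fail to reject H₀

Derivation:
df = n - 1 = 49
χ² = (n-1)s²/σ₀² = 49×27.25/24 = 55.6354
Critical values: χ²_{0.995,49} = 27.249, χ²_{0.005,49} = 78.231
Rejection region: χ² < 27.249 or χ² > 78.231
Decision: fail to reject H₀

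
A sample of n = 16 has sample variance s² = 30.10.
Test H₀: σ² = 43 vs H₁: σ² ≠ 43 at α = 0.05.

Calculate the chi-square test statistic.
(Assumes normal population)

Answer: χ² = 10.5000, fail to reject H₀

Derivation:
df = n - 1 = 15
χ² = (n-1)s²/σ₀² = 15×30.10/43 = 10.5000
Critical values: χ²_{0.975,15} = 6.262, χ²_{0.025,15} = 27.488
Rejection region: χ² < 6.262 or χ² > 27.488
Decision: fail to reject H₀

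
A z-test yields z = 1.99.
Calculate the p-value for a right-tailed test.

Answer: p-value ≈ 0.0233

Derivation:
For z = 1.99:
p = P(Z > 1.99) = 1 - Φ(1.99) = 0.0233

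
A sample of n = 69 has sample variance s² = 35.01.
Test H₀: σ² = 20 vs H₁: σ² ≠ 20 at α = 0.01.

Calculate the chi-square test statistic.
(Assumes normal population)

Answer: χ² = 119.0340, reject H₀

Derivation:
df = n - 1 = 68
χ² = (n-1)s²/σ₀² = 68×35.01/20 = 119.0340
Critical values: χ²_{0.995,68} = 41.713, χ²_{0.005,68} = 101.776
Rejection region: χ² < 41.713 or χ² > 101.776
Decision: reject H₀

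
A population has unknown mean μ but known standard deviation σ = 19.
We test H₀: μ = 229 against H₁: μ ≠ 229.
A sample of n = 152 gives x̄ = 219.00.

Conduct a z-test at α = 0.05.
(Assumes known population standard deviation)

Standard error: SE = σ/√n = 19/√152 = 1.5411
z-statistic: z = (x̄ - μ₀)/SE = (219.00 - 229)/1.5411 = -6.4889
Critical value: ±1.960
p-value < 0.0001
Decision: reject H₀

Answer: z = -6.4889, reject H₀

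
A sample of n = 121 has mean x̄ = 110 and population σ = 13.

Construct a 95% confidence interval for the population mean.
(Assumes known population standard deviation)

Confidence level: 95%, α = 0.05
z_0.025 = 1.960
SE = σ/√n = 13/√121 = 1.1818
Margin of error = 1.960 × 1.1818 = 2.3163
CI: x̄ ± margin = 110 ± 2.3163
CI: (107.6837, 112.3163)

Answer: (107.6837, 112.3163)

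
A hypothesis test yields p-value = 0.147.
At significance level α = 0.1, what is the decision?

Answer: fail to reject H₀

Derivation:
Compare p-value to α:
0.147 ≥ 0.1
Decision: fail to reject H₀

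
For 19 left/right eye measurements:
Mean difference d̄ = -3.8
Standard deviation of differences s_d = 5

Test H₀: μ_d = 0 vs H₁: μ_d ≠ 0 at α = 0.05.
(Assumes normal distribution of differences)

df = n - 1 = 18
SE = s_d/√n = 5/√19 = 1.1471
t = d̄/SE = -3.8/1.1471 = -3.3127
Critical value: t_{0.025,18} = ±2.101
p-value ≈ 0.0039
Decision: reject H₀

Answer: t = -3.3127, reject H₀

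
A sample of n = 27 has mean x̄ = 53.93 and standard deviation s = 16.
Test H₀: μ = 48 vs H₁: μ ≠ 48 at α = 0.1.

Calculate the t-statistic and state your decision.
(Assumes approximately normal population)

df = n - 1 = 26
SE = s/√n = 16/√27 = 3.0792
t = (x̄ - μ₀)/SE = (53.93 - 48)/3.0792 = 1.9258
Critical value: t_{0.05,26} = ±1.706
p-value ≈ 0.0651
Decision: reject H₀

Answer: t = 1.9258, reject H₀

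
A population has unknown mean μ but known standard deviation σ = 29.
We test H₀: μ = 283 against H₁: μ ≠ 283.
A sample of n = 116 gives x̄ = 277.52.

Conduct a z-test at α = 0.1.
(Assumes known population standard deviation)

Answer: z = -2.0352, reject H₀

Derivation:
Standard error: SE = σ/√n = 29/√116 = 2.6926
z-statistic: z = (x̄ - μ₀)/SE = (277.52 - 283)/2.6926 = -2.0352
Critical value: ±1.645
p-value = 0.0418
Decision: reject H₀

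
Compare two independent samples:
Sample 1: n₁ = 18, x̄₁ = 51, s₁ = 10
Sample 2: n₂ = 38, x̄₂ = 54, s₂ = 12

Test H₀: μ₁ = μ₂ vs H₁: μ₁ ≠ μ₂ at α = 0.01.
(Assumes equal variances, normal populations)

Pooled variance: s²_p = [17×10² + 37×12²]/(54) = 130.1481
s_p = 11.4082
SE = s_p×√(1/n₁ + 1/n₂) = 11.4082×√(1/18 + 1/38) = 3.2642
t = (x̄₁ - x̄₂)/SE = (51 - 54)/3.2642 = -0.9191
df = 54, t-critical = ±2.670
Decision: fail to reject H₀

Answer: t = -0.9191, fail to reject H₀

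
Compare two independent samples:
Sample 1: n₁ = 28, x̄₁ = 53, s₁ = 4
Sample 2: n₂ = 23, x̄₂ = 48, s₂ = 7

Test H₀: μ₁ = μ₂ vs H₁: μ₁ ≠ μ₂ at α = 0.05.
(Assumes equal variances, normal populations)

Answer: t = 3.2006, reject H₀

Derivation:
Pooled variance: s²_p = [27×4² + 22×7²]/(49) = 30.8163
s_p = 5.5512
SE = s_p×√(1/n₁ + 1/n₂) = 5.5512×√(1/28 + 1/23) = 1.5622
t = (x̄₁ - x̄₂)/SE = (53 - 48)/1.5622 = 3.2006
df = 49, t-critical = ±2.010
Decision: reject H₀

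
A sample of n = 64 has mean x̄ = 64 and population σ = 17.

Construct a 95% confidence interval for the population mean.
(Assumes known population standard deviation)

Confidence level: 95%, α = 0.05
z_0.025 = 1.960
SE = σ/√n = 17/√64 = 2.1250
Margin of error = 1.960 × 2.1250 = 4.1650
CI: x̄ ± margin = 64 ± 4.1650
CI: (59.8350, 68.1650)

Answer: (59.8350, 68.1650)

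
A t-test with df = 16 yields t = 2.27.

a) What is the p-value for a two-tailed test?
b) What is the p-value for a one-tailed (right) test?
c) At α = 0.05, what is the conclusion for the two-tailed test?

Answer: a) 0.0374, b) 0.0187, c) reject H₀

Derivation:
Using t-distribution with df = 16:
a) Two-tailed: p = 2×P(T > 2.27) = 0.0374
b) One-tailed: p = P(T > 2.27) = 0.0187
c) 0.0374 < 0.05, reject H₀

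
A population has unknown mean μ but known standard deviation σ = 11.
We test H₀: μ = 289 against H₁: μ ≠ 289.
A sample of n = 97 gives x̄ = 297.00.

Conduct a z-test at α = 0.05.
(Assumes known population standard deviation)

Standard error: SE = σ/√n = 11/√97 = 1.1169
z-statistic: z = (x̄ - μ₀)/SE = (297.00 - 289)/1.1169 = 7.1627
Critical value: ±1.960
p-value < 0.0001
Decision: reject H₀

Answer: z = 7.1627, reject H₀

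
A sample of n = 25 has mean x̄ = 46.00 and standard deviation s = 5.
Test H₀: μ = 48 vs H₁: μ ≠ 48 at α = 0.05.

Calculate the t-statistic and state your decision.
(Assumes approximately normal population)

Answer: t = -2.0000, fail to reject H₀

Derivation:
df = n - 1 = 24
SE = s/√n = 5/√25 = 1.0000
t = (x̄ - μ₀)/SE = (46.00 - 48)/1.0000 = -2.0000
Critical value: t_{0.025,24} = ±2.064
p-value ≈ 0.0569
Decision: fail to reject H₀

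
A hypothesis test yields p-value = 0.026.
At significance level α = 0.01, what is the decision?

Answer: fail to reject H₀

Derivation:
Compare p-value to α:
0.026 ≥ 0.01
Decision: fail to reject H₀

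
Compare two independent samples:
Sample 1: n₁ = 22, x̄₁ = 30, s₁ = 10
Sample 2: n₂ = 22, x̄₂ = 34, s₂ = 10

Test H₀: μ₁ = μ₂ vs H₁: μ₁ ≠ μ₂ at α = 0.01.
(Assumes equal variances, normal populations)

Answer: t = -1.3267, fail to reject H₀

Derivation:
Pooled variance: s²_p = [21×10² + 21×10²]/(42) = 100.0000
s_p = 10.0000
SE = s_p×√(1/n₁ + 1/n₂) = 10.0000×√(1/22 + 1/22) = 3.0151
t = (x̄₁ - x̄₂)/SE = (30 - 34)/3.0151 = -1.3267
df = 42, t-critical = ±2.698
Decision: fail to reject H₀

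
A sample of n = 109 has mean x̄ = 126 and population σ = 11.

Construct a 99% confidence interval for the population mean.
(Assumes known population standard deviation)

Answer: (123.2859, 128.7141)

Derivation:
Confidence level: 99%, α = 0.01
z_0.005 = 2.576
SE = σ/√n = 11/√109 = 1.0536
Margin of error = 2.576 × 1.0536 = 2.7141
CI: x̄ ± margin = 126 ± 2.7141
CI: (123.2859, 128.7141)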